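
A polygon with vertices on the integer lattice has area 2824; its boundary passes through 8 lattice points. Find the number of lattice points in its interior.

From Pick's theorem, I = A − B/2 + 1 = 2824 − 8/2 + 1 = 2821.

2821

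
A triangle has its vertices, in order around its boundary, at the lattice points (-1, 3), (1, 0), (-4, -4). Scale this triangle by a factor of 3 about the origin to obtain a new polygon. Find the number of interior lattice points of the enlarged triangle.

The shoelace formula gives twice the area as |((-1)·0 − 1·3) + (1·(-4) − (-4)·0) + ((-4)·3 − (-1)·(-4))| = 23, so the area is 23/2.
Summing gcd(|Δx|,|Δy|) over the edges gives the boundary count: gcd(2,3) + gcd(5,4) + gcd(3,7) = 1+1+1 = 3.
Scaling by 3 multiplies the area by 3² = 9 (so the new area is 103.5) and multiplies the boundary lattice-point count by 3, giving 9.
By Pick's theorem, the interior count of the dilated polygon is 103.5 − 9/2 + 1 = 100.

100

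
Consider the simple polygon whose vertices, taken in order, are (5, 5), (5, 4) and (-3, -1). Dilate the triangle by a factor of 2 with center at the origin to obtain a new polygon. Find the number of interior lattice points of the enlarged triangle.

13

By the shoelace formula, twice the signed area is |(5·4 − 5·5) + (5·(-1) − (-3)·4) + ((-3)·5 − 5·(-1))| = 8, so the area is 4.
The number of boundary lattice points is Σ gcd(|Δx|,|Δy|) = gcd(0,1) + gcd(8,5) + gcd(8,6) = 1+1+2 = 4.
Scaling by 2 multiplies the area by 2² = 4 (so the new area is 16) and multiplies the boundary lattice-point count by 2, giving 8.
By Pick's theorem, the interior count of the dilated polygon is 16 − 8/2 + 1 = 13.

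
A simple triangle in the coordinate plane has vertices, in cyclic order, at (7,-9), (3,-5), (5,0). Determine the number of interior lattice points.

By the shoelace formula, twice the signed area is |(7·(-5) − 3·(-9)) + (3·0 − 5·(-5)) + (5·(-9) − 7·0)| = 28, so the area is 14.
The number of boundary lattice points is Σ gcd(|Δx|,|Δy|) = gcd(4,4) + gcd(2,5) + gcd(2,9) = 4+1+1 = 6.
Pick's theorem gives I = A − B/2 + 1 = 14 − 6/2 + 1 = 12.

12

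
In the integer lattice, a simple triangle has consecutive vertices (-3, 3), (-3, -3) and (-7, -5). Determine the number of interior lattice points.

7

By the shoelace formula, twice the signed area is |((-3)·(-3) − (-3)·3) + ((-3)·(-5) − (-7)·(-3)) + ((-7)·3 − (-3)·(-5))| = 24, so the area is 12.
The number of boundary lattice points is Σ gcd(|Δx|,|Δy|) = gcd(0,6) + gcd(4,2) + gcd(4,8) = 6+2+4 = 12.
Pick's theorem gives I = A − B/2 + 1 = 12 − 12/2 + 1 = 7.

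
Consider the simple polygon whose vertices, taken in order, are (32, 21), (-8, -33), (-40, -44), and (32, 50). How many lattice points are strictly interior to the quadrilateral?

By the shoelace formula, twice the signed area is |[32·(-33) − (-8)·21] + [(-8)·(-44) − (-40)·(-33)] + [(-40)·50 − 32·(-44)] + [32·21 − 32·50]| = 3376, so the area is 1688.
Along each edge there are gcd(|Δx|,|Δy|)+1 lattice points, so counting each shared vertex once the boundary has gcd(40,54) + gcd(32,11) + gcd(72,94) + gcd(0,29) = 2+1+2+29 = 34.
By Pick's theorem A = I + B/2 − 1, so I = 1688 − 34/2 + 1 = 1672.

1672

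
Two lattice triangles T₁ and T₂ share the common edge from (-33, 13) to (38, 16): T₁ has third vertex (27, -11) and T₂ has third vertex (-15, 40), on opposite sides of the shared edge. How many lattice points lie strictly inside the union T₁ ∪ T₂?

1863

The union is the simple quadrilateral with vertices (-33, 13), (27, -11), (38, 16), (-15, 40) in order.
Using the shoelace formula, 2A = |((-33)·(-11) − 27·13) + (27·16 − 38·(-11)) + (38·40 − (-15)·16) + ((-15)·13 − (-33)·40)| = 3747, so the area is 3747/2.
Along each edge there are gcd(|Δx|,|Δy|)+1 lattice points, so counting each shared vertex once the boundary has gcd(60,24) + gcd(11,27) + gcd(53,24) + gcd(18,27) = 12+1+1+9 = 23.
By Pick's theorem I = A − B/2 + 1 = 3747/2 − 23/2 + 1 = 1863.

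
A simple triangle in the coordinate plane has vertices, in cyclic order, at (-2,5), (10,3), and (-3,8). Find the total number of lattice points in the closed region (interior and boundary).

20

The shoelace formula gives twice the area as |[(-2)·3 − 10·5] + [10·8 − (-3)·3] + [(-3)·5 − (-2)·8]| = 34, so the area is 17.
The number of boundary lattice points is Σ gcd(|Δx|,|Δy|) = gcd(12,2) + gcd(13,5) + gcd(1,3) = 2+1+1 = 4.
Pick's theorem gives I = A − B/2 + 1 = 17 − 4/2 + 1 = 16, so the closed region contains I + B = 16 + 4 = 20 lattice points.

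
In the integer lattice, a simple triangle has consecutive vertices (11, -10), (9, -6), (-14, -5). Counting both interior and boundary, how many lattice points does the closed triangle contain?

The shoelace formula gives twice the area as |[11·(-6) − 9·(-10)] + [9·(-5) − (-14)·(-6)] + [(-14)·(-10) − 11·(-5)]| = 90, so the area is 45.
Summing gcd(|Δx|,|Δy|) over the edges gives the boundary count: gcd(2,4) + gcd(23,1) + gcd(25,5) = 2+1+5 = 8.
Pick's theorem gives I = A − B/2 + 1 = 45 − 8/2 + 1 = 42, so the closed region contains I + B = 42 + 8 = 50 lattice points.

50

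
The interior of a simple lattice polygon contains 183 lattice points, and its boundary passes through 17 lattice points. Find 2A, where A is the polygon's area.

Pick's theorem states A = I + B/2 − 1, so A = 183 + 17/2 − 1 = 381/2.
Hence 2A = 381.

381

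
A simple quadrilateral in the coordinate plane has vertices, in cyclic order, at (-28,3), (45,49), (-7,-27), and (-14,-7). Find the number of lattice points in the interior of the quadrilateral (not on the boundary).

Using the shoelace formula, 2A = |[(-28)·49 − 45·3] + [45·(-27) − (-7)·49] + [(-7)·(-7) − (-14)·(-27)] + [(-14)·3 − (-28)·(-7)]| = 2946, so the area is 1473.
The number of boundary lattice points is Σ gcd(|Δx|,|Δy|) = gcd(73,46) + gcd(52,76) + gcd(7,20) + gcd(14,10) = 1+4+1+2 = 8.
By Pick's theorem A = I + B/2 − 1, so I = 1473 − 8/2 + 1 = 1470.

1470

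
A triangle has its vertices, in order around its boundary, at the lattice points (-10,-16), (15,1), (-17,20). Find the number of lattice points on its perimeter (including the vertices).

3

Along each edge there are gcd(|Δx|,|Δy|)+1 lattice points, so counting each shared vertex once the boundary has gcd(25,17) + gcd(32,19) + gcd(7,36) = 1+1+1 = 3.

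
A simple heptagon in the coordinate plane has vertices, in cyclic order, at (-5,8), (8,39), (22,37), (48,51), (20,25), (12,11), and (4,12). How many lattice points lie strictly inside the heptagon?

The shoelace formula gives twice the area as |((-5)·39 − 8·8) + (8·37 − 22·39) + (22·51 − 48·37) + (48·25 − 20·51) + (20·11 − 12·25) + (12·12 − 4·11) + (4·8 − (-5)·12)| = 1183, so the area is 1183/2.
Summing gcd(|Δx|,|Δy|) over the edges gives the boundary count: gcd(13,31) + gcd(14,2) + gcd(26,14) + gcd(28,26) + gcd(8,14) + gcd(8,1) + gcd(9,4) = 1+2+2+2+2+1+1 = 11.
By Pick's theorem A = I + B/2 − 1, so I = 1183/2 − 11/2 + 1 = 587.

587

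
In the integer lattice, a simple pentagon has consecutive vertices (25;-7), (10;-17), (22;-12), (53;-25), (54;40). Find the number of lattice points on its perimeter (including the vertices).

9

The number of boundary lattice points is Σ gcd(|Δx|,|Δy|) = gcd(15,10) + gcd(12,5) + gcd(31,13) + gcd(1,65) + gcd(29,47) = 5+1+1+1+1 = 9.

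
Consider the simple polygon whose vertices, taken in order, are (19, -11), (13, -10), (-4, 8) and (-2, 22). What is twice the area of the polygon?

451

By the shoelace formula, twice the signed area is |[19·(-10) − 13·(-11)] + [13·8 − (-4)·(-10)] + [(-4)·22 − (-2)·8] + [(-2)·(-11) − 19·22]| = 451, so the area is 225.5.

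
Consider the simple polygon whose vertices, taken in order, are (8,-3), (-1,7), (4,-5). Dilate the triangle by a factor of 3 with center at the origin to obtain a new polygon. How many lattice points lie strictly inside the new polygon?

256

The shoelace formula gives twice the area as |(8·7 − (-1)·(-3)) + ((-1)·(-5) − 4·7) + (4·(-3) − 8·(-5))| = 58, so the area is 29.
Summing gcd(|Δx|,|Δy|) over the edges gives the boundary count: gcd(9,10) + gcd(5,12) + gcd(4,2) = 1+1+2 = 4.
Scaling by 3 multiplies the area by 3² = 9 (so the new area is 261) and multiplies the boundary lattice-point count by 3, giving 12.
By Pick's theorem, the interior count of the dilated polygon is 261 − 12/2 + 1 = 256.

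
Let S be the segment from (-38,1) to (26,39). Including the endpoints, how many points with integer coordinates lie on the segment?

The number of lattice points on a segment between lattice points is gcd(|Δx|,|Δy|) + 1 = gcd(64,38) + 1 = 2 + 1 = 3.

3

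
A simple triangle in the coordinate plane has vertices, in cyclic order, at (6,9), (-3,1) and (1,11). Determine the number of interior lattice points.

The shoelace formula gives twice the area as |(6·1 − (-3)·9) + ((-3)·11 − 1·1) + (1·9 − 6·11)| = 58, so the area is 29.
Along each edge there are gcd(|Δx|,|Δy|)+1 lattice points, so counting each shared vertex once the boundary has gcd(9,8) + gcd(4,10) + gcd(5,2) = 1+2+1 = 4.
By Pick's theorem A = I + B/2 − 1, so I = 29 − 4/2 + 1 = 28.

28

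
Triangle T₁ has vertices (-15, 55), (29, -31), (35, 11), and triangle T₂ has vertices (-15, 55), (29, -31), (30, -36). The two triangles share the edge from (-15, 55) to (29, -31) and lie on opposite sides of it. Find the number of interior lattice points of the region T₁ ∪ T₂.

The union is the simple quadrilateral with vertices (-15, 55), (35, 11), (29, -31), (30, -36) in order.
By the shoelace formula, twice the signed area is |[(-15)·11 − 35·55] + [35·(-31) − 29·11] + [29·(-36) − 30·(-31)] + [30·55 − (-15)·(-36)]| = 2498, so the area is 1249.
The number of boundary lattice points is Σ gcd(|Δx|,|Δy|) = gcd(50,44) + gcd(6,42) + gcd(1,5) + gcd(45,91) = 2+6+1+1 = 10.
By Pick's theorem I = A − B/2 + 1 = 1249 − 10/2 + 1 = 1245.

1245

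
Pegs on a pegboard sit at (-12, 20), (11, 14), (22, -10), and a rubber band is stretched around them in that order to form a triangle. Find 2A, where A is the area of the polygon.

The shoelace formula gives twice the area as |((-12)·14 − 11·20) + (11·(-10) − 22·14) + (22·20 − (-12)·(-10))| = 486, so the area is 243.

486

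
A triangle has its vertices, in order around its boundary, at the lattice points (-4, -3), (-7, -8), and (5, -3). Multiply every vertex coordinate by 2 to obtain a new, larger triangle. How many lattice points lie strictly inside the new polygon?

80

Using the shoelace formula, 2A = |((-4)·(-8) − (-7)·(-3)) + ((-7)·(-3) − 5·(-8)) + (5·(-3) − (-4)·(-3))| = 45, so the area is 45/2.
Along each edge there are gcd(|Δx|,|Δy|)+1 lattice points, so counting each shared vertex once the boundary has gcd(3,5) + gcd(12,5) + gcd(9,0) = 1+1+9 = 11.
Scaling by 2 multiplies the area by 2² = 4 (so the new area is 90) and multiplies the boundary lattice-point count by 2, giving 22.
By Pick's theorem, the interior count of the dilated polygon is 90 − 22/2 + 1 = 80.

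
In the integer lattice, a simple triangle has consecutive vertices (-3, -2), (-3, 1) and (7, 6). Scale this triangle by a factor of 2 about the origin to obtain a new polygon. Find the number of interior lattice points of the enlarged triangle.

51

By the shoelace formula, twice the signed area is |[(-3)·1 − (-3)·(-2)] + [(-3)·6 − 7·1] + [7·(-2) − (-3)·6]| = 30, so the area is 15.
Along each edge there are gcd(|Δx|,|Δy|)+1 lattice points, so counting each shared vertex once the boundary has gcd(0,3) + gcd(10,5) + gcd(10,8) = 3+5+2 = 10.
Scaling by 2 multiplies the area by 2² = 4 (so the new area is 60) and multiplies the boundary lattice-point count by 2, giving 20.
By Pick's theorem, the interior count of the dilated polygon is 60 − 20/2 + 1 = 51.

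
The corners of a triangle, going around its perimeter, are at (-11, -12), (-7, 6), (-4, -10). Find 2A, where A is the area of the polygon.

By the shoelace formula, twice the signed area is |[(-11)·6 − (-7)·(-12)] + [(-7)·(-10) − (-4)·6] + [(-4)·(-12) − (-11)·(-10)]| = 118, so the area is 59.

118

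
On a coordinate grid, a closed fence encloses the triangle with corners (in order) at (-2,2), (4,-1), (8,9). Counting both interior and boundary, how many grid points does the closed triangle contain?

40

By the shoelace formula, twice the signed area is |((-2)·(-1) − 4·2) + (4·9 − 8·(-1)) + (8·2 − (-2)·9)| = 72, so the area is 36.
The number of boundary lattice points is Σ gcd(|Δx|,|Δy|) = gcd(6,3) + gcd(4,10) + gcd(10,7) = 3+2+1 = 6.
Pick's theorem gives I = A − B/2 + 1 = 36 − 6/2 + 1 = 34, so the closed region contains I + B = 34 + 6 = 40 lattice points.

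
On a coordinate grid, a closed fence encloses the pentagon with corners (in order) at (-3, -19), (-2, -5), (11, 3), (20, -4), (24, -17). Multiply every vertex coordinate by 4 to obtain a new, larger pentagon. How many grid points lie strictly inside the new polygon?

By the shoelace formula, twice the signed area is |[(-3)·(-5) − (-2)·(-19)] + [(-2)·3 − 11·(-5)] + [11·(-4) − 20·3] + [20·(-17) − 24·(-4)] + [24·(-19) − (-3)·(-17)]| = 829, so the area is 829/2.
The number of boundary lattice points is Σ gcd(|Δx|,|Δy|) = gcd(1,14) + gcd(13,8) + gcd(9,7) + gcd(4,13) + gcd(27,2) = 1+1+1+1+1 = 5.
Scaling by 4 multiplies the area by 4² = 16 (so the new area is 6632) and multiplies the boundary lattice-point count by 4, giving 20.
By Pick's theorem, the interior count of the dilated polygon is 6632 − 20/2 + 1 = 6623.

6623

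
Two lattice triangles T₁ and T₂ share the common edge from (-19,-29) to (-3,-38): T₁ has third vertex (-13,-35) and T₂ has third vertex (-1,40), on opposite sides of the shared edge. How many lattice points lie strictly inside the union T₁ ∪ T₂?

649

The union is the simple quadrilateral with vertices (-19,-29), (-13,-35), (-3,-38), (-1,40) in order.
By the shoelace formula, twice the signed area is |[(-19)·(-35) − (-13)·(-29)] + [(-13)·(-38) − (-3)·(-35)] + [(-3)·40 − (-1)·(-38)] + [(-1)·(-29) − (-19)·40]| = 1308, so the area is 654.
Summing gcd(|Δx|,|Δy|) over the edges gives the boundary count: gcd(6,6) + gcd(10,3) + gcd(2,78) + gcd(18,69) = 6+1+2+3 = 12.
By Pick's theorem I = A − B/2 + 1 = 654 − 12/2 + 1 = 649.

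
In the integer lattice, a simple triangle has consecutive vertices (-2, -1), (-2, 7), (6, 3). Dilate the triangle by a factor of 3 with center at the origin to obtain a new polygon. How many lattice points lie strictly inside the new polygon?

Using the shoelace formula, 2A = |[(-2)·7 − (-2)·(-1)] + [(-2)·3 − 6·7] + [6·(-1) − (-2)·3]| = 64, so the area is 32.
Along each edge there are gcd(|Δx|,|Δy|)+1 lattice points, so counting each shared vertex once the boundary has gcd(0,8) + gcd(8,4) + gcd(8,4) = 8+4+4 = 16.
Scaling by 3 multiplies the area by 3² = 9 (so the new area is 288) and multiplies the boundary lattice-point count by 3, giving 48.
By Pick's theorem, the interior count of the dilated polygon is 288 − 48/2 + 1 = 265.

265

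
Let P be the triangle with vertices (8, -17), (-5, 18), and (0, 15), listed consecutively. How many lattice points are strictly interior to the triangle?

64

By the shoelace formula, twice the signed area is |[8·18 − (-5)·(-17)] + [(-5)·15 − 0·18] + [0·(-17) − 8·15]| = 136, so the area is 68.
Along each edge there are gcd(|Δx|,|Δy|)+1 lattice points, so counting each shared vertex once the boundary has gcd(13,35) + gcd(5,3) + gcd(8,32) = 1+1+8 = 10.
By Pick's theorem A = I + B/2 − 1, so I = 68 − 10/2 + 1 = 64.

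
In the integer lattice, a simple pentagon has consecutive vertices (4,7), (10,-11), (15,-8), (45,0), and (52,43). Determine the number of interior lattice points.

Using the shoelace formula, 2A = |(4·(-11) − 10·7) + (10·(-8) − 15·(-11)) + (15·0 − 45·(-8)) + (45·43 − 52·0) + (52·7 − 4·43)| = 2458, so the area is 1229.
Summing gcd(|Δx|,|Δy|) over the edges gives the boundary count: gcd(6,18) + gcd(5,3) + gcd(30,8) + gcd(7,43) + gcd(48,36) = 6+1+2+1+12 = 22.
Pick's theorem gives I = A − B/2 + 1 = 1229 − 22/2 + 1 = 1219.

1219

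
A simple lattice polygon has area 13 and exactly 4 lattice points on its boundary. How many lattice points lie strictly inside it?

12

From Pick's theorem, I = A − B/2 + 1 = 13 − 4/2 + 1 = 12.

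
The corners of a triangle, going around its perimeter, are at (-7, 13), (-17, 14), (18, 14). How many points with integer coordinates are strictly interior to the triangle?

The shoelace formula gives twice the area as |((-7)·14 − (-17)·13) + ((-17)·14 − 18·14) + (18·13 − (-7)·14)| = 35, so the area is 17.5.
The number of boundary lattice points is Σ gcd(|Δx|,|Δy|) = gcd(10,1) + gcd(35,0) + gcd(25,1) = 1+35+1 = 37.
By Pick's theorem A = I + B/2 − 1, so I = 17.5 − 37/2 + 1 = 0.

0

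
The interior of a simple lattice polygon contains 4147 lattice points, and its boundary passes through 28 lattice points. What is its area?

By Pick's theorem, A = I + B/2 − 1 = 4147 + 28/2 − 1 = 4160.

4160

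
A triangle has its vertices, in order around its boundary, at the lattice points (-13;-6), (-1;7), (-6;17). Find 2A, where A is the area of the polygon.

185

The shoelace formula gives twice the area as |((-13)·7 − (-1)·(-6)) + ((-1)·17 − (-6)·7) + ((-6)·(-6) − (-13)·17)| = 185, so the area is 185/2.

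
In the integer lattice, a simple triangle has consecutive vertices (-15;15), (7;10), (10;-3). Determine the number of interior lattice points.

Using the shoelace formula, 2A = |[(-15)·10 − 7·15] + [7·(-3) − 10·10] + [10·15 − (-15)·(-3)]| = 271, so the area is 271/2.
The number of boundary lattice points is Σ gcd(|Δx|,|Δy|) = gcd(22,5) + gcd(3,13) + gcd(25,18) = 1+1+1 = 3.
By Pick's theorem A = I + B/2 − 1, so I = 271/2 − 3/2 + 1 = 135.

135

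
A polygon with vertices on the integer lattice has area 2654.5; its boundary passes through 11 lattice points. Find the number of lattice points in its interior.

From Pick's theorem, I = A − B/2 + 1 = 2654.5 − 11/2 + 1 = 2650.

2650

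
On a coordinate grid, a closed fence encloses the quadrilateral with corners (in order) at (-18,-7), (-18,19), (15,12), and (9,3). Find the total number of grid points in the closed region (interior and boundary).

The shoelace formula gives twice the area as |[(-18)·19 − (-18)·(-7)] + [(-18)·12 − 15·19] + [15·3 − 9·12] + [9·(-7) − (-18)·3]| = 1041, so the area is 520.5.
Summing gcd(|Δx|,|Δy|) over the edges gives the boundary count: gcd(0,26) + gcd(33,7) + gcd(6,9) + gcd(27,10) = 26+1+3+1 = 31.
Pick's theorem gives I = A − B/2 + 1 = 520.5 − 31/2 + 1 = 506, so the closed region contains I + B = 506 + 31 = 537 lattice points.

537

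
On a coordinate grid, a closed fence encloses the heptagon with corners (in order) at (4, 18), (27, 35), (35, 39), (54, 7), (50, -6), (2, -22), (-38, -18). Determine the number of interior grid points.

Using the shoelace formula, 2A = |[4·35 − 27·18] + [27·39 − 35·35] + [35·7 − 54·39] + [54·(-6) − 50·7] + [50·(-22) − 2·(-6)] + [2·(-18) − (-38)·(-22)] + [(-38)·18 − 4·(-18)]| = 5625, so the area is 2812.5.
Along each edge there are gcd(|Δx|,|Δy|)+1 lattice points, so counting each shared vertex once the boundary has gcd(23,17) + gcd(8,4) + gcd(19,32) + gcd(4,13) + gcd(48,16) + gcd(40,4) + gcd(42,36) = 1+4+1+1+16+4+6 = 33.
By Pick's theorem A = I + B/2 − 1, so I = 2812.5 − 33/2 + 1 = 2797.

2797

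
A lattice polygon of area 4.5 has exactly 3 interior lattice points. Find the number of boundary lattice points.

Pick's theorem gives A = I + B/2 − 1, so B = 2(A − I + 1) = 2(4.5 − 3 + 1) = 5.

5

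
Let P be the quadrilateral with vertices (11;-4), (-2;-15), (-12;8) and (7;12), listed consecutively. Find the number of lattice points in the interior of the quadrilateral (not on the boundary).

362

The shoelace formula gives twice the area as |(11·(-15) − (-2)·(-4)) + ((-2)·8 − (-12)·(-15)) + ((-12)·12 − 7·8) + (7·(-4) − 11·12)| = 729, so the area is 364.5.
The number of boundary lattice points is Σ gcd(|Δx|,|Δy|) = gcd(13,11) + gcd(10,23) + gcd(19,4) + gcd(4,16) = 1+1+1+4 = 7.
Pick's theorem gives I = A − B/2 + 1 = 364.5 − 7/2 + 1 = 362.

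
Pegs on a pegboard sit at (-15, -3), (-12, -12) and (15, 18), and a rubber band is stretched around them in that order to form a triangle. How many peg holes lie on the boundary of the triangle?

9

The number of boundary lattice points is Σ gcd(|Δx|,|Δy|) = gcd(3,9) + gcd(27,30) + gcd(30,21) = 3+3+3 = 9.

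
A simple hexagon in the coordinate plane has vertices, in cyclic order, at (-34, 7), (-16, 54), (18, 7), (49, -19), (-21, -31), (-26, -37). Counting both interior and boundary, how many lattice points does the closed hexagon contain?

The shoelace formula gives twice the area as |((-34)·54 − (-16)·7) + ((-16)·7 − 18·54) + (18·(-19) − 49·7) + (49·(-31) − (-21)·(-19)) + ((-21)·(-37) − (-26)·(-31)) + ((-26)·7 − (-34)·(-37))| = 6880, so the area is 3440.
The number of boundary lattice points is Σ gcd(|Δx|,|Δy|) = gcd(18,47) + gcd(34,47) + gcd(31,26) + gcd(70,12) + gcd(5,6) + gcd(8,44) = 1+1+1+2+1+4 = 10.
Pick's theorem gives I = A − B/2 + 1 = 3440 − 10/2 + 1 = 3436, so the closed region contains I + B = 3436 + 10 = 3446 lattice points.

3446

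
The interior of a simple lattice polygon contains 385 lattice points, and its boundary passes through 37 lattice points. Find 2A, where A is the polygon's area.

By Pick's theorem, A = I + B/2 − 1 = 385 + 37/2 − 1 = 805/2.
Hence 2A = 805.

805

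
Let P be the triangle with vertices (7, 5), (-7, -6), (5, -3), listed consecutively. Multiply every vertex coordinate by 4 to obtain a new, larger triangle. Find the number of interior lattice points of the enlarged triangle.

By the shoelace formula, twice the signed area is |[7·(-6) − (-7)·5] + [(-7)·(-3) − 5·(-6)] + [5·5 − 7·(-3)]| = 90, so the area is 45.
Summing gcd(|Δx|,|Δy|) over the edges gives the boundary count: gcd(14,11) + gcd(12,3) + gcd(2,8) = 1+3+2 = 6.
Scaling by 4 multiplies the area by 4² = 16 (so the new area is 720) and multiplies the boundary lattice-point count by 4, giving 24.
By Pick's theorem, the interior count of the dilated polygon is 720 − 24/2 + 1 = 709.

709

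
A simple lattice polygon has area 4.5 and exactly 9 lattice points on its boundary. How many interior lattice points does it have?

1

From Pick's theorem, I = A − B/2 + 1 = 4.5 − 9/2 + 1 = 1.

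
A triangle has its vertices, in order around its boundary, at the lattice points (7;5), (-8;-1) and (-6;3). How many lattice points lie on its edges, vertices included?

6

Along each edge there are gcd(|Δx|,|Δy|)+1 lattice points, so counting each shared vertex once the boundary has gcd(15,6) + gcd(2,4) + gcd(13,2) = 3+2+1 = 6.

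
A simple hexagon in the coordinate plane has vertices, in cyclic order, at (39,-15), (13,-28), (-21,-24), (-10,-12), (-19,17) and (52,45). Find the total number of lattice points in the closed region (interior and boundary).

3239

The shoelace formula gives twice the area as |[39·(-28) − 13·(-15)] + [13·(-24) − (-21)·(-28)] + [(-21)·(-12) − (-10)·(-24)] + [(-10)·17 − (-19)·(-12)] + [(-19)·45 − 52·17] + [52·(-15) − 39·45]| = 6457, so the area is 3228.5.
Summing gcd(|Δx|,|Δy|) over the edges gives the boundary count: gcd(26,13) + gcd(34,4) + gcd(11,12) + gcd(9,29) + gcd(71,28) + gcd(13,60) = 13+2+1+1+1+1 = 19.
Pick's theorem gives I = A − B/2 + 1 = 3228.5 − 19/2 + 1 = 3220, so the closed region contains I + B = 3220 + 19 = 3239 lattice points.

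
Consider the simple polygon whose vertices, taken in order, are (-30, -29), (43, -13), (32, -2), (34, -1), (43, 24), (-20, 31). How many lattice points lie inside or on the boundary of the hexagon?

3109

The shoelace formula gives twice the area as |[(-30)·(-13) − 43·(-29)] + [43·(-2) − 32·(-13)] + [32·(-1) − 34·(-2)] + [34·24 − 43·(-1)] + [43·31 − (-20)·24] + [(-20)·(-29) − (-30)·31]| = 6185, so the area is 3092.5.
Summing gcd(|Δx|,|Δy|) over the edges gives the boundary count: gcd(73,16) + gcd(11,11) + gcd(2,1) + gcd(9,25) + gcd(63,7) + gcd(10,60) = 1+11+1+1+7+10 = 31.
Pick's theorem gives I = A − B/2 + 1 = 3092.5 − 31/2 + 1 = 3078, so the closed region contains I + B = 3078 + 31 = 3109 lattice points.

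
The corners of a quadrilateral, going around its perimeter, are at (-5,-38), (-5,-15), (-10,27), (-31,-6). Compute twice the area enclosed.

By the shoelace formula, twice the signed area is |[(-5)·(-15) − (-5)·(-38)] + [(-5)·27 − (-10)·(-15)] + [(-10)·(-6) − (-31)·27] + [(-31)·(-38) − (-5)·(-6)]| = 1645, so the area is 1645/2.

1645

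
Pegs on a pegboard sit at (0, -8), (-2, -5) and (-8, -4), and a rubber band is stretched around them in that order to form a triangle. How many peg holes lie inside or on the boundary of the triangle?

The shoelace formula gives twice the area as |[0·(-5) − (-2)·(-8)] + [(-2)·(-4) − (-8)·(-5)] + [(-8)·(-8) − 0·(-4)]| = 16, so the area is 8.
Summing gcd(|Δx|,|Δy|) over the edges gives the boundary count: gcd(2,3) + gcd(6,1) + gcd(8,4) = 1+1+4 = 6.
Pick's theorem gives I = A − B/2 + 1 = 8 − 6/2 + 1 = 6, so the closed region contains I + B = 6 + 6 = 12 lattice points.

12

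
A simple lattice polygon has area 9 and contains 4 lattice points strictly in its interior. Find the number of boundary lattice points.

12

Pick's theorem gives A = I + B/2 − 1, so B = 2(A − I + 1) = 2(9 − 4 + 1) = 12.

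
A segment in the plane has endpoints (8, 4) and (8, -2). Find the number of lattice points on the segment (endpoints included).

The number of lattice points on a segment between lattice points is gcd(|Δx|,|Δy|) + 1 = gcd(0,6) + 1 = 6 + 1 = 7.

7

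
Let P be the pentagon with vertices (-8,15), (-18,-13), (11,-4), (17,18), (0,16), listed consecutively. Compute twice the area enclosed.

1255

Using the shoelace formula, 2A = |((-8)·(-13) − (-18)·15) + ((-18)·(-4) − 11·(-13)) + (11·18 − 17·(-4)) + (17·16 − 0·18) + (0·15 − (-8)·16)| = 1255, so the area is 627.5.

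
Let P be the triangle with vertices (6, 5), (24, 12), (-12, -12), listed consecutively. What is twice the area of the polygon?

180

By the shoelace formula, twice the signed area is |(6·12 − 24·5) + (24·(-12) − (-12)·12) + ((-12)·5 − 6·(-12))| = 180, so the area is 90.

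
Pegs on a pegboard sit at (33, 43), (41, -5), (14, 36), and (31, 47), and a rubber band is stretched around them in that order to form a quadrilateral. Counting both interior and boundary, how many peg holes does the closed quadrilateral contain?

The shoelace formula gives twice the area as |[33·(-5) − 41·43] + [41·36 − 14·(-5)] + [14·47 − 31·36] + [31·43 − 33·47]| = 1058, so the area is 529.
The number of boundary lattice points is Σ gcd(|Δx|,|Δy|) = gcd(8,48) + gcd(27,41) + gcd(17,11) + gcd(2,4) = 8+1+1+2 = 12.
Pick's theorem gives I = A − B/2 + 1 = 529 − 12/2 + 1 = 524, so the closed region contains I + B = 524 + 12 = 536 lattice points.

536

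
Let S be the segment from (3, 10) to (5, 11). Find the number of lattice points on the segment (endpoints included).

2

The number of lattice points on a segment between lattice points is gcd(|Δx|,|Δy|) + 1 = gcd(2,1) + 1 = 1 + 1 = 2.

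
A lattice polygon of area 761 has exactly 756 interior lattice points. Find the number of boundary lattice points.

Pick's theorem gives A = I + B/2 − 1, so B = 2(A − I + 1) = 2(761 − 756 + 1) = 12.

12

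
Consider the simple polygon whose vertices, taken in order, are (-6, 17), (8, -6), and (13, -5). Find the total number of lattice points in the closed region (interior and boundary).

Using the shoelace formula, 2A = |((-6)·(-6) − 8·17) + (8·(-5) − 13·(-6)) + (13·17 − (-6)·(-5))| = 129, so the area is 129/2.
Along each edge there are gcd(|Δx|,|Δy|)+1 lattice points, so counting each shared vertex once the boundary has gcd(14,23) + gcd(5,1) + gcd(19,22) = 1+1+1 = 3.
Pick's theorem gives I = A − B/2 + 1 = 129/2 − 3/2 + 1 = 64, so the closed region contains I + B = 64 + 3 = 67 lattice points.

67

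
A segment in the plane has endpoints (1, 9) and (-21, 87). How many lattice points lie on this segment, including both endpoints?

3

The number of lattice points on a segment between lattice points is gcd(|Δx|,|Δy|) + 1 = gcd(22,78) + 1 = 2 + 1 = 3.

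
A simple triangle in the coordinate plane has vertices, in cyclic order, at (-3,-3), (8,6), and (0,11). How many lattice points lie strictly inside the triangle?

By the shoelace formula, twice the signed area is |((-3)·6 − 8·(-3)) + (8·11 − 0·6) + (0·(-3) − (-3)·11)| = 127, so the area is 63.5.
Summing gcd(|Δx|,|Δy|) over the edges gives the boundary count: gcd(11,9) + gcd(8,5) + gcd(3,14) = 1+1+1 = 3.
By Pick's theorem A = I + B/2 − 1, so I = 63.5 − 3/2 + 1 = 63.

63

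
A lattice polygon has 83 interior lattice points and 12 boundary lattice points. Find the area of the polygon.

88

Pick's theorem states A = I + B/2 − 1, so A = 83 + 12/2 − 1 = 88.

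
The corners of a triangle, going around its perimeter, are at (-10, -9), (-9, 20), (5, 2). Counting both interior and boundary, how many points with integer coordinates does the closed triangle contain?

215

The shoelace formula gives twice the area as |[(-10)·20 − (-9)·(-9)] + [(-9)·2 − 5·20] + [5·(-9) − (-10)·2]| = 424, so the area is 212.
The number of boundary lattice points is Σ gcd(|Δx|,|Δy|) = gcd(1,29) + gcd(14,18) + gcd(15,11) = 1+2+1 = 4.
Pick's theorem gives I = A − B/2 + 1 = 212 − 4/2 + 1 = 211, so the closed region contains I + B = 211 + 4 = 215 lattice points.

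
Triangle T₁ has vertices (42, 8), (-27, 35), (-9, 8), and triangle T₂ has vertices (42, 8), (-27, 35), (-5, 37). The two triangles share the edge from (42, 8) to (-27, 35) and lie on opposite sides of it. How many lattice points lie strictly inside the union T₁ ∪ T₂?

The union is the simple quadrilateral with vertices (42, 8), (-9, 8), (-27, 35), (-5, 37) in order.
The shoelace formula gives twice the area as |(42·8 − (-9)·8) + ((-9)·35 − (-27)·8) + ((-27)·37 − (-5)·35) + ((-5)·8 − 42·37)| = 2109, so the area is 1054.5.
Along each edge there are gcd(|Δx|,|Δy|)+1 lattice points, so counting each shared vertex once the boundary has gcd(51,0) + gcd(18,27) + gcd(22,2) + gcd(47,29) = 51+9+2+1 = 63.
By Pick's theorem I = A − B/2 + 1 = 1054.5 − 63/2 + 1 = 1024.

1024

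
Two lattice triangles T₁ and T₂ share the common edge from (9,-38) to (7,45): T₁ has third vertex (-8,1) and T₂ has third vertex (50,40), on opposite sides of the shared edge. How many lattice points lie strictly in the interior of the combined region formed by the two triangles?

The union is the simple quadrilateral with vertices (9,-38), (-8,1), (7,45), (50,40) in order.
Using the shoelace formula, 2A = |(9·1 − (-8)·(-38)) + ((-8)·45 − 7·1) + (7·40 − 50·45) + (50·(-38) − 9·40)| = 4892, so the area is 2446.
Along each edge there are gcd(|Δx|,|Δy|)+1 lattice points, so counting each shared vertex once the boundary has gcd(17,39) + gcd(15,44) + gcd(43,5) + gcd(41,78) = 1+1+1+1 = 4.
By Pick's theorem I = A − B/2 + 1 = 2446 − 4/2 + 1 = 2445.

2445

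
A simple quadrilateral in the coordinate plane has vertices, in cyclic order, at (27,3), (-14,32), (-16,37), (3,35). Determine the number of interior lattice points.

The shoelace formula gives twice the area as |[27·32 − (-14)·3] + [(-14)·37 − (-16)·32] + [(-16)·35 − 3·37] + [3·3 − 27·35]| = 707, so the area is 353.5.
The number of boundary lattice points is Σ gcd(|Δx|,|Δy|) = gcd(41,29) + gcd(2,5) + gcd(19,2) + gcd(24,32) = 1+1+1+8 = 11.
Pick's theorem gives I = A − B/2 + 1 = 353.5 − 11/2 + 1 = 349.

349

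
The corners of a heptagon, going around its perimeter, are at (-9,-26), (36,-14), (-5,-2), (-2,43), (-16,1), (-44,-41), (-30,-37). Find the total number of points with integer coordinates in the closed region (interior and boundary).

1486

By the shoelace formula, twice the signed area is |[(-9)·(-14) − 36·(-26)] + [36·(-2) − (-5)·(-14)] + [(-5)·43 − (-2)·(-2)] + [(-2)·1 − (-16)·43] + [(-16)·(-41) − (-44)·1] + [(-44)·(-37) − (-30)·(-41)] + [(-30)·(-26) − (-9)·(-37)]| = 2932, so the area is 1466.
The number of boundary lattice points is Σ gcd(|Δx|,|Δy|) = gcd(45,12) + gcd(41,12) + gcd(3,45) + gcd(14,42) + gcd(28,42) + gcd(14,4) + gcd(21,11) = 3+1+3+14+14+2+1 = 38.
Pick's theorem gives I = A − B/2 + 1 = 1466 − 38/2 + 1 = 1448, so the closed region contains I + B = 1448 + 38 = 1486 lattice points.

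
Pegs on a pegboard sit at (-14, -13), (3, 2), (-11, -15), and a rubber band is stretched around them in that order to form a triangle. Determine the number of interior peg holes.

39

By the shoelace formula, twice the signed area is |((-14)·2 − 3·(-13)) + (3·(-15) − (-11)·2) + ((-11)·(-13) − (-14)·(-15))| = 79, so the area is 79/2.
Summing gcd(|Δx|,|Δy|) over the edges gives the boundary count: gcd(17,15) + gcd(14,17) + gcd(3,2) = 1+1+1 = 3.
Pick's theorem gives I = A − B/2 + 1 = 79/2 − 3/2 + 1 = 39.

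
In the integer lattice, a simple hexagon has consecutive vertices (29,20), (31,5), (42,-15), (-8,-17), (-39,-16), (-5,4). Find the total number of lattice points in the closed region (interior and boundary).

The shoelace formula gives twice the area as |(29·5 − 31·20) + (31·(-15) − 42·5) + (42·(-17) − (-8)·(-15)) + ((-8)·(-16) − (-39)·(-17)) + ((-39)·4 − (-5)·(-16)) + ((-5)·20 − 29·4)| = 2971, so the area is 1485.5.
The number of boundary lattice points is Σ gcd(|Δx|,|Δy|) = gcd(2,15) + gcd(11,20) + gcd(50,2) + gcd(31,1) + gcd(34,20) + gcd(34,16) = 1+1+2+1+2+2 = 9.
Pick's theorem gives I = A − B/2 + 1 = 1485.5 − 9/2 + 1 = 1482, so the closed region contains I + B = 1482 + 9 = 1491 lattice points.

1491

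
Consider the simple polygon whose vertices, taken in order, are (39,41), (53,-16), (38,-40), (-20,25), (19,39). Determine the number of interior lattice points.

3075

The shoelace formula gives twice the area as |[39·(-16) − 53·41] + [53·(-40) − 38·(-16)] + [38·25 − (-20)·(-40)] + [(-20)·39 − 19·25] + [19·41 − 39·39]| = 6156, so the area is 3078.
Along each edge there are gcd(|Δx|,|Δy|)+1 lattice points, so counting each shared vertex once the boundary has gcd(14,57) + gcd(15,24) + gcd(58,65) + gcd(39,14) + gcd(20,2) = 1+3+1+1+2 = 8.
Pick's theorem gives I = A − B/2 + 1 = 3078 − 8/2 + 1 = 3075.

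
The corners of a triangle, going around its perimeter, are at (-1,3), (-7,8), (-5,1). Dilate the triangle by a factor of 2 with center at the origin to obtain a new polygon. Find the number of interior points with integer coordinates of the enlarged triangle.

By the shoelace formula, twice the signed area is |((-1)·8 − (-7)·3) + ((-7)·1 − (-5)·8) + ((-5)·3 − (-1)·1)| = 32, so the area is 16.
Summing gcd(|Δx|,|Δy|) over the edges gives the boundary count: gcd(6,5) + gcd(2,7) + gcd(4,2) = 1+1+2 = 4.
Scaling by 2 multiplies the area by 2² = 4 (so the new area is 64) and multiplies the boundary lattice-point count by 2, giving 8.
By Pick's theorem, the interior count of the dilated polygon is 64 − 8/2 + 1 = 61.

61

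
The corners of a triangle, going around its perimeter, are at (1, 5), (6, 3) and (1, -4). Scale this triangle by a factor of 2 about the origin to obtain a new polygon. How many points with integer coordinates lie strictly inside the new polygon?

80

The shoelace formula gives twice the area as |(1·3 − 6·5) + (6·(-4) − 1·3) + (1·5 − 1·(-4))| = 45, so the area is 45/2.
Along each edge there are gcd(|Δx|,|Δy|)+1 lattice points, so counting each shared vertex once the boundary has gcd(5,2) + gcd(5,7) + gcd(0,9) = 1+1+9 = 11.
Scaling by 2 multiplies the area by 2² = 4 (so the new area is 90) and multiplies the boundary lattice-point count by 2, giving 22.
By Pick's theorem, the interior count of the dilated polygon is 90 − 22/2 + 1 = 80.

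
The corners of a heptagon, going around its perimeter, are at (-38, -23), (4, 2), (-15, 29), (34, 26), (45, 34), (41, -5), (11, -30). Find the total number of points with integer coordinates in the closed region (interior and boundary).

Using the shoelace formula, 2A = |((-38)·2 − 4·(-23)) + (4·29 − (-15)·2) + ((-15)·26 − 34·29) + (34·34 − 45·26) + (45·(-5) − 41·34) + (41·(-30) − 11·(-5)) + (11·(-23) − (-38)·(-30))| = 5415, so the area is 5415/2.
Along each edge there are gcd(|Δx|,|Δy|)+1 lattice points, so counting each shared vertex once the boundary has gcd(42,25) + gcd(19,27) + gcd(49,3) + gcd(11,8) + gcd(4,39) + gcd(30,25) + gcd(49,7) = 1+1+1+1+1+5+7 = 17.
Pick's theorem gives I = A − B/2 + 1 = 5415/2 − 17/2 + 1 = 2700, so the closed region contains I + B = 2700 + 17 = 2717 lattice points.

2717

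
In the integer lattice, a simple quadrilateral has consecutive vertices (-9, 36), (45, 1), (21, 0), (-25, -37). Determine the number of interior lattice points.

Using the shoelace formula, 2A = |[(-9)·1 − 45·36] + [45·0 − 21·1] + [21·(-37) − (-25)·0] + [(-25)·36 − (-9)·(-37)]| = 3660, so the area is 1830.
Along each edge there are gcd(|Δx|,|Δy|)+1 lattice points, so counting each shared vertex once the boundary has gcd(54,35) + gcd(24,1) + gcd(46,37) + gcd(16,73) = 1+1+1+1 = 4.
By Pick's theorem A = I + B/2 − 1, so I = 1830 − 4/2 + 1 = 1829.

1829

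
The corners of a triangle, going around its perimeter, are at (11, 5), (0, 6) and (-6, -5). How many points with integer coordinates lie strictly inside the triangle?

The shoelace formula gives twice the area as |[11·6 − 0·5] + [0·(-5) − (-6)·6] + [(-6)·5 − 11·(-5)]| = 127, so the area is 63.5.
Along each edge there are gcd(|Δx|,|Δy|)+1 lattice points, so counting each shared vertex once the boundary has gcd(11,1) + gcd(6,11) + gcd(17,10) = 1+1+1 = 3.
By Pick's theorem A = I + B/2 − 1, so I = 63.5 − 3/2 + 1 = 63.

63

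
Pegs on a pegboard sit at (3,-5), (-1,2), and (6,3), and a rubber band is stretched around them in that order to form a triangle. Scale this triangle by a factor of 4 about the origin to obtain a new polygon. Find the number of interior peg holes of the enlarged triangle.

By the shoelace formula, twice the signed area is |(3·2 − (-1)·(-5)) + ((-1)·3 − 6·2) + (6·(-5) − 3·3)| = 53, so the area is 53/2.
The number of boundary lattice points is Σ gcd(|Δx|,|Δy|) = gcd(4,7) + gcd(7,1) + gcd(3,8) = 1+1+1 = 3.
Scaling by 4 multiplies the area by 4² = 16 (so the new area is 424) and multiplies the boundary lattice-point count by 4, giving 12.
By Pick's theorem, the interior count of the dilated polygon is 424 − 12/2 + 1 = 419.

419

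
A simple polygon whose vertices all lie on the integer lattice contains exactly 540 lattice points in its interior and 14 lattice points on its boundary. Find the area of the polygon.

546

Pick's theorem states A = I + B/2 − 1, so A = 540 + 14/2 − 1 = 546.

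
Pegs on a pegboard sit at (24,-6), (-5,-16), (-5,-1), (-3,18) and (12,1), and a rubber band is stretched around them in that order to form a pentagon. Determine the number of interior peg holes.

440

Using the shoelace formula, 2A = |[24·(-16) − (-5)·(-6)] + [(-5)·(-1) − (-5)·(-16)] + [(-5)·18 − (-3)·(-1)] + [(-3)·1 − 12·18] + [12·(-6) − 24·1]| = 897, so the area is 897/2.
Summing gcd(|Δx|,|Δy|) over the edges gives the boundary count: gcd(29,10) + gcd(0,15) + gcd(2,19) + gcd(15,17) + gcd(12,7) = 1+15+1+1+1 = 19.
By Pick's theorem A = I + B/2 − 1, so I = 897/2 − 19/2 + 1 = 440.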